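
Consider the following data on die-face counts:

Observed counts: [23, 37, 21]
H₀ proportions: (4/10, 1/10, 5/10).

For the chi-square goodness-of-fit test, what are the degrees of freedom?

df = k − 1 = 3 − 1 = 2

degrees of freedom = 2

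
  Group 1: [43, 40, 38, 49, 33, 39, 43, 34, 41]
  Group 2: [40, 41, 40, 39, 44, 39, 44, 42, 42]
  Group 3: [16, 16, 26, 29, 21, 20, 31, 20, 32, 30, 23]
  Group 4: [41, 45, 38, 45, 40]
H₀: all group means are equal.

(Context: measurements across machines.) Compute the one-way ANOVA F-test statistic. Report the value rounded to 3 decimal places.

Group means [40.00, 41.22, 24.00, 41.80], grand mean 35.412
SSB = Σnᵢ(x̄ᵢ−x̄)² = 2129.880; SSW = ΣΣ(x−x̄ᵢ)² = 606.356
MSB = 2129.880/3 = 709.9599; MSW = 606.356/30 = 20.2119
F = MSB/MSW = 35.1259
df = (3, 30)

test statistic = 35.126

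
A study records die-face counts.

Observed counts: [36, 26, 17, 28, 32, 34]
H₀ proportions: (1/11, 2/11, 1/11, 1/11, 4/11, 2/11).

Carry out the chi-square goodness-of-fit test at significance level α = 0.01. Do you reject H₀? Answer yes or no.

n = 173; E_i = n·p_i = [15.73, 31.45, 15.73, 15.73, 62.91, 31.45]
χ² = (36−15.73)²/15.73 + (26−31.45)²/31.45 + (17−15.73)²/15.73 + (28−15.73)²/15.73 + (32−62.91)²/62.91 + (34−31.45)²/31.45 = 52.1503
df = 5
p-value (upper-tail) = 0.00000
At α=0.01: p < α → reject H₀

reject H₀: yes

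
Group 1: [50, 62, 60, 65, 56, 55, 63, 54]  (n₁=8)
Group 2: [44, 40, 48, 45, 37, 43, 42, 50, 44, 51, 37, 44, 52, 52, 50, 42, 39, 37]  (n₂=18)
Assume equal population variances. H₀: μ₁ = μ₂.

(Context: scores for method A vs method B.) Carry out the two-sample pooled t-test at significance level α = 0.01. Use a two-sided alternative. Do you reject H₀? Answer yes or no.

x̄₁=58.125, s₁=5.167, n₁=8
x̄₂=44.278, s₂=5.211, n₂=18
s_p² = [7·5.167² + 17·5.211²]/24 = 27.0203
SE = √(s_p²·(1/8+1/18)) = 2.2088
t = (58.125−44.278)/2.2088 = 6.2692
df = 24
p-value (two-sided) = 0.00000
At α=0.01: p < α → reject H₀

reject H₀: yes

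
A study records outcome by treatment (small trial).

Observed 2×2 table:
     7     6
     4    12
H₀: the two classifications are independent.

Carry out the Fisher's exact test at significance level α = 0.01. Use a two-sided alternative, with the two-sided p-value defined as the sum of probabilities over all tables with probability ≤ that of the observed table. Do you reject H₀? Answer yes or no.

Margins: r₁=13, r₂=16, c₁=11, c₂=18, n=29
p_obs = C(13,7)·C(16,4)/C(29,11); sum pmf over tables with pmf ≤ p_obs
p-value (two-sided) = 0.14264
At α=0.01: p ≥ α → fail to reject H₀

reject H₀: no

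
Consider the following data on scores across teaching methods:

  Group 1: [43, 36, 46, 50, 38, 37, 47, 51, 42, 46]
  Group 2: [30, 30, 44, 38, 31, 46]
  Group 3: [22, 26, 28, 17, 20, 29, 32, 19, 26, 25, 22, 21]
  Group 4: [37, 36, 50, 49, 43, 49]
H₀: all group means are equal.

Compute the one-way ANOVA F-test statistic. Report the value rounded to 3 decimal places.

test statistic = 28.820

Group means [43.60, 36.50, 23.92, 44.00], grand mean 35.471
SSB = Σnᵢ(x̄ᵢ−x̄)² = 2705.654; SSW = ΣΣ(x−x̄ᵢ)² = 938.817
MSB = 2705.654/3 = 901.8846; MSW = 938.817/30 = 31.2939
F = MSB/MSW = 28.8198
df = (3, 30)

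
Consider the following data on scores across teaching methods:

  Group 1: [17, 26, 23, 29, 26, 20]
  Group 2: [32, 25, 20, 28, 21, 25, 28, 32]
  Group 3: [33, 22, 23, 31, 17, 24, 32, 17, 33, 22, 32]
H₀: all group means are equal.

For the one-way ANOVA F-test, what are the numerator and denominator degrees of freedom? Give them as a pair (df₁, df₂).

k = 3 groups, N = 25 total
df = (k−1, N−k) = (3−1, 25−3) = (2, 22)

degrees of freedom = [2, 22]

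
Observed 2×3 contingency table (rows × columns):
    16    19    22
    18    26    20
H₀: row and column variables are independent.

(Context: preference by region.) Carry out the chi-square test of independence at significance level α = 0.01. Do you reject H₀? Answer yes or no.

reject H₀: no

Row totals [57, 64], col totals [34, 45, 42], n=121
χ² = (16−16.02)²/16.02 + (19−21.20)²/21.20 + (22−19.79)²/19.79 + (18−17.98)²/17.98 + (26−23.80)²/23.80 + (20−22.21)²/22.21 = 0.8998
df = 2
p-value (upper-tail) = 0.63768
At α=0.01: p ≥ α → fail to reject H₀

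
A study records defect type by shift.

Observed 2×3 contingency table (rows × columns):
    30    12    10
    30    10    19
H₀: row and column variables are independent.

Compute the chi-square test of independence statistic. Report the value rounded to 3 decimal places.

Row totals [52, 59], col totals [60, 22, 29], n=111
χ² = (30−28.11)²/28.11 + (12−10.31)²/10.31 + (10−13.59)²/13.59 + (30−31.89)²/31.89 + (10−11.69)²/11.69 + (19−15.41)²/15.41 = 2.5436
df = 2

test statistic = 2.544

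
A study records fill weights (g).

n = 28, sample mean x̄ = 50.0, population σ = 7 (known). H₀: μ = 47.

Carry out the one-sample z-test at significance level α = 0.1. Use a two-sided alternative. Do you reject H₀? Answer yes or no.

reject H₀: yes

SE = σ/√n = 7/√28 = 1.3229
z = (x̄−μ₀)/SE = (50.0−47)/1.3229 = 2.2678
p-value (two-sided) = 0.02334
At α=0.1: p < α → reject H₀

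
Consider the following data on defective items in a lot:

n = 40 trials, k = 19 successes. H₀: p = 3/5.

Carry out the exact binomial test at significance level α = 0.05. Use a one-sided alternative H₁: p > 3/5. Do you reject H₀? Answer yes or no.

Exact binomial: n=40, k=19, p₀=3/5=0.6000
P(X≥19) from Σ C(n,i)·p₀^i·(1−p₀)^(n−i)
p-value (one-sided, H₁ greater) = 0.96083
At α=0.05: p ≥ α → fail to reject H₀

reject H₀: no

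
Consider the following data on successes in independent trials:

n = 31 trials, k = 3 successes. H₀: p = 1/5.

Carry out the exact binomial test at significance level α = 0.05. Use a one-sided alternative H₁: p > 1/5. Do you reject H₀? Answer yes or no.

reject H₀: no

Exact binomial: n=31, k=3, p₀=1/5=0.2000
P(X≥3) from Σ C(n,i)·p₀^i·(1−p₀)^(n−i)
p-value (one-sided, H₁ greater) = 0.96255
At α=0.05: p ≥ α → fail to reject H₀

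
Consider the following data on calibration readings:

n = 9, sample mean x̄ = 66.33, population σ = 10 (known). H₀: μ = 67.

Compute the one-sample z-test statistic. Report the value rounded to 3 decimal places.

SE = σ/√n = 10/√9 = 3.3333
z = (x̄−μ₀)/SE = (66.33−67)/3.3333 = -0.2010

test statistic = -0.201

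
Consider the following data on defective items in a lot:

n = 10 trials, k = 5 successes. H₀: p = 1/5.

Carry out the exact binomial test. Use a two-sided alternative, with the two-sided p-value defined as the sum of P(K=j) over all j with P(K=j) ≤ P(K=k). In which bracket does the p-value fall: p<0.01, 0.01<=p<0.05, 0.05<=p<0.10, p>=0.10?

Exact binomial: n=10, k=5, p₀=1/5=0.2000
P(X=j) = C(n,j)·p₀^j·(1−p₀)^(n−j); p = Σ P(X=j) over j with P(X=j) ≤ P(X=5)
p-value (two-sided) = 0.03279
→ bracket: 0.01<=p<0.05

p-value bracket: 0.01<=p<0.05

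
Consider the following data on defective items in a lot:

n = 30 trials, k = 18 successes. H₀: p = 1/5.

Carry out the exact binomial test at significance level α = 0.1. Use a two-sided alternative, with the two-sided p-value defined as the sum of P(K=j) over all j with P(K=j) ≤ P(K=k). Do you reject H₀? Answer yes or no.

Exact binomial: n=30, k=18, p₀=1/5=0.2000
P(X=j) = C(n,j)·p₀^j·(1−p₀)^(n−j); p = Σ P(X=j) over j with P(X=j) ≤ P(X=18)
p-value (two-sided) = 0.00000
At α=0.1: p < α → reject H₀

reject H₀: yes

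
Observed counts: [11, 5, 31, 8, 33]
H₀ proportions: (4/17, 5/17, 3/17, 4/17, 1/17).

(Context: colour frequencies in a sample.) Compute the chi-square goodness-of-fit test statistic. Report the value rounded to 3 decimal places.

test statistic = 194.158

n = 88; E_i = n·p_i = [20.71, 25.88, 15.53, 20.71, 5.18]
χ² = (11−20.71)²/20.71 + (5−25.88)²/25.88 + (31−15.53)²/15.53 + (8−20.71)²/20.71 + (33−5.18)²/5.18 = 194.1581
df = 4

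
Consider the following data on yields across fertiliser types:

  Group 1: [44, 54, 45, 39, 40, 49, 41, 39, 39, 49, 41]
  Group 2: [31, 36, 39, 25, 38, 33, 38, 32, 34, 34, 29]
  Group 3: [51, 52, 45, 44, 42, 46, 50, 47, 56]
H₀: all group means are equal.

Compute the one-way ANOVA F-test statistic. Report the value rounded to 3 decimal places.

Group means [43.64, 33.55, 48.11], grand mean 41.355
SSB = Σnᵢ(x̄ᵢ−x̄)² = 1138.935; SSW = ΣΣ(x−x̄ᵢ)² = 596.162
MSB = 1138.935/2 = 569.4676; MSW = 596.162/28 = 21.2915
F = MSB/MSW = 26.7463
df = (2, 28)

test statistic = 26.746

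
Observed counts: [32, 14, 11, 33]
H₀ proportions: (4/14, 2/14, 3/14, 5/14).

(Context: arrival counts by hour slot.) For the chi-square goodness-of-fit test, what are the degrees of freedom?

degrees of freedom = 3

df = k − 1 = 4 − 1 = 3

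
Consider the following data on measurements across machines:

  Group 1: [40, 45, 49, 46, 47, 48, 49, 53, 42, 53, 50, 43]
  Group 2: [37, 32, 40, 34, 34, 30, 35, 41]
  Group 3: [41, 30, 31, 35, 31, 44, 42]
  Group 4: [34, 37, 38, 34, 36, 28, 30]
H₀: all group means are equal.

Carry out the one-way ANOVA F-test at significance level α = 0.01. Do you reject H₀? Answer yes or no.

Group means [47.08, 35.38, 36.29, 33.86], grand mean 39.382
SSB = Σnᵢ(x̄ᵢ−x̄)² = 1120.952; SSW = ΣΣ(x−x̄ᵢ)² = 577.077
MSB = 1120.952/3 = 373.6507; MSW = 577.077/30 = 19.2359
F = MSB/MSW = 19.4246
df = (3, 30)
p-value (upper-tail) = 0.00000
At α=0.01: p < α → reject H₀

reject H₀: yes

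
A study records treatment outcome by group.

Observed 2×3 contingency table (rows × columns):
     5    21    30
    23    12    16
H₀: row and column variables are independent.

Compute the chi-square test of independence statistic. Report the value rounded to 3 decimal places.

test statistic = 18.093

Row totals [56, 51], col totals [28, 33, 46], n=107
χ² = (5−14.65)²/14.65 + (21−17.27)²/17.27 + (30−24.07)²/24.07 + (23−13.35)²/13.35 + (12−15.73)²/15.73 + (16−21.93)²/21.93 = 18.0927
df = 2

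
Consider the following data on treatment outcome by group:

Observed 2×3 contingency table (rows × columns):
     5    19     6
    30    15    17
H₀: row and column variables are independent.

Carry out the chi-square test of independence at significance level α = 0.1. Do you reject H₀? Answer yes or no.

Row totals [30, 62], col totals [35, 34, 23], n=92
χ² = (5−11.41)²/11.41 + (19−11.09)²/11.09 + (6−7.50)²/7.50 + (30−23.59)²/23.59 + (15−22.91)²/22.91 + (17−15.50)²/15.50 = 14.1728
df = 2
p-value (upper-tail) = 0.00084
At α=0.1: p < α → reject H₀

reject H₀: yes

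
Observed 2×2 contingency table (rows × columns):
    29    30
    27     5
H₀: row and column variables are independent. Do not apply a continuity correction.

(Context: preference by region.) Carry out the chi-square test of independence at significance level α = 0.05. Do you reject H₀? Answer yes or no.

reject H₀: yes

Row totals [59, 32], col totals [56, 35], n=91
χ² = (29−36.31)²/36.31 + (30−22.69)²/22.69 + (27−19.69)²/19.69 + (5−12.31)²/12.31 = 10.8749
df = 1
p-value (upper-tail) = 0.00097
At α=0.05: p < α → reject H₀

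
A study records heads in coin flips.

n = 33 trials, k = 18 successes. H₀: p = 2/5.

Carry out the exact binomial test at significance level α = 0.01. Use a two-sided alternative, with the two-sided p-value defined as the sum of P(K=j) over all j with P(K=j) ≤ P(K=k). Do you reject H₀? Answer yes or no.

reject H₀: no

Exact binomial: n=33, k=18, p₀=2/5=0.4000
P(X=j) = C(n,j)·p₀^j·(1−p₀)^(n−j); p = Σ P(X=j) over j with P(X=j) ≤ P(X=18)
p-value (two-sided) = 0.10897
At α=0.01: p ≥ α → fail to reject H₀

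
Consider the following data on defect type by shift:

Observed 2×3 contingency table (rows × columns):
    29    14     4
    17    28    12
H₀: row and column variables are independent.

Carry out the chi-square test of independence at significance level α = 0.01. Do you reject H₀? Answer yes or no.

reject H₀: yes

Row totals [47, 57], col totals [46, 42, 16], n=104
χ² = (29−20.79)²/20.79 + (14−18.98)²/18.98 + (4−7.23)²/7.23 + (17−25.21)²/25.21 + (28−23.02)²/23.02 + (12−8.77)²/8.77 = 10.9367
df = 2
p-value (upper-tail) = 0.00422
At α=0.01: p < α → reject H₀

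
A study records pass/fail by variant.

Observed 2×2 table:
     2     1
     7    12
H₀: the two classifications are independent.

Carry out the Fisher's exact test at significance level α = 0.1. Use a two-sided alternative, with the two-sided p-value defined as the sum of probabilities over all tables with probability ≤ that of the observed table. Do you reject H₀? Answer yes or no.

reject H₀: no

Margins: r₁=3, r₂=19, c₁=9, c₂=13, n=22
p_obs = C(3,2)·C(19,7)/C(22,9); sum pmf over tables with pmf ≤ p_obs
p-value (two-sided) = 0.54416
At α=0.1: p ≥ α → fail to reject H₀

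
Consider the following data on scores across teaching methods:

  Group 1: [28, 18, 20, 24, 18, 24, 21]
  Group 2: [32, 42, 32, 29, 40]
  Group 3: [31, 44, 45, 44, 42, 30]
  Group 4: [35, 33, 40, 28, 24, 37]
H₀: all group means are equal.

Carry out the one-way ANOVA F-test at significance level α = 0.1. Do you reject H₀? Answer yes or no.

reject H₀: yes

Group means [21.86, 35.00, 39.33, 32.83], grand mean 31.708
SSB = Σnᵢ(x̄ᵢ−x̄)² = 1089.935; SSW = ΣΣ(x−x̄ᵢ)² = 623.024
MSB = 1089.935/3 = 363.3115; MSW = 623.024/20 = 31.1512
F = MSB/MSW = 11.6628
df = (3, 20)
p-value (upper-tail) = 0.00012
At α=0.1: p < α → reject H₀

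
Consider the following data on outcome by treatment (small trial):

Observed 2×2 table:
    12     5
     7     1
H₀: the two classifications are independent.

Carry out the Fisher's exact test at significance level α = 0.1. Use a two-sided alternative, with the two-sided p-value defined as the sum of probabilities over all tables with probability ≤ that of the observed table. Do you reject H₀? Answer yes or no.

Margins: r₁=17, r₂=8, c₁=19, c₂=6, n=25
p_obs = C(17,12)·C(8,7)/C(25,19); sum pmf over tables with pmf ≤ p_obs
p-value (two-sided) = 0.62372
At α=0.1: p ≥ α → fail to reject H₀

reject H₀: no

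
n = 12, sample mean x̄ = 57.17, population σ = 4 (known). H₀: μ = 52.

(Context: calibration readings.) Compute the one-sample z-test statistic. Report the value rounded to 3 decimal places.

SE = σ/√n = 4/√12 = 1.1547
z = (x̄−μ₀)/SE = (57.17−52)/1.1547 = 4.4774

test statistic = 4.477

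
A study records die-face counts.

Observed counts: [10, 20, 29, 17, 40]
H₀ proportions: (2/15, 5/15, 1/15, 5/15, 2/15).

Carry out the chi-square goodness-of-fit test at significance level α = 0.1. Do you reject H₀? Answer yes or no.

reject H₀: yes

n = 116; E_i = n·p_i = [15.47, 38.67, 7.73, 38.67, 15.47]
χ² = (10−15.47)²/15.47 + (20−38.67)²/38.67 + (29−7.73)²/7.73 + (17−38.67)²/38.67 + (40−15.47)²/15.47 = 120.4828
df = 4
p-value (upper-tail) = 0.00000
At α=0.1: p < α → reject H₀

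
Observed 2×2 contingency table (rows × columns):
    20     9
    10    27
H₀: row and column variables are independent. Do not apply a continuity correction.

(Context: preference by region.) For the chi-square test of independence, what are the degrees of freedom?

degrees of freedom = 1

df = (r−1)(c−1) = (2−1)·(2−1) = 1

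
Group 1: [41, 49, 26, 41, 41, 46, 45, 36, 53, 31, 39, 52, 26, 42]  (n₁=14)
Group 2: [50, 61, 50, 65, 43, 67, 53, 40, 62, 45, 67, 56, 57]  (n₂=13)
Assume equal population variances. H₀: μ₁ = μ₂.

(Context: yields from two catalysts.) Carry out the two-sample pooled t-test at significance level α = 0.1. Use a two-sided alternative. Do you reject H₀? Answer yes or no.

reject H₀: yes

x̄₁=40.571, s₁=8.537, n₁=14
x̄₂=55.077, s₂=9.133, n₂=13
s_p² = [13·8.537² + 12·9.133²]/25 = 77.9341
SE = √(s_p²·(1/14+1/13)) = 3.4002
t = (40.571−55.077)/3.4002 = -4.2660
df = 25
p-value (two-sided) = 0.00025
At α=0.1: p < α → reject H₀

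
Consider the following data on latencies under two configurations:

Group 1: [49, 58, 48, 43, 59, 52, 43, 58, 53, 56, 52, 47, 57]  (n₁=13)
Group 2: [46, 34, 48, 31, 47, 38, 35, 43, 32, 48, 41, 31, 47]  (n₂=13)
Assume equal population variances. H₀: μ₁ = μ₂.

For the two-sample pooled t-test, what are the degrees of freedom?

df = n₁ + n₂ − 2 = 13 + 13 − 2 = 24

degrees of freedom = 24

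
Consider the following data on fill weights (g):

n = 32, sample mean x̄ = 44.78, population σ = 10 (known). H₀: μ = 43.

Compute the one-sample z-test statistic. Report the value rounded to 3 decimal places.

SE = σ/√n = 10/√32 = 1.7678
z = (x̄−μ₀)/SE = (44.78−43)/1.7678 = 1.0069

test statistic = 1.007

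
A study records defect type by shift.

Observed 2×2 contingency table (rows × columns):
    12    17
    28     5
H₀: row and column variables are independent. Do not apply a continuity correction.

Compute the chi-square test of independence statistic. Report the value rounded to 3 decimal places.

test statistic = 12.740

Row totals [29, 33], col totals [40, 22], n=62
χ² = (12−18.71)²/18.71 + (17−10.29)²/10.29 + (28−21.29)²/21.29 + (5−11.71)²/11.71 = 12.7404
df = 1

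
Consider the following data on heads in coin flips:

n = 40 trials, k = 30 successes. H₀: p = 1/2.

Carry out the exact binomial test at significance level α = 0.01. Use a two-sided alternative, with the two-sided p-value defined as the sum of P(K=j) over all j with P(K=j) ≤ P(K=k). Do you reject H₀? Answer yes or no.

Exact binomial: n=40, k=30, p₀=1/2=0.5000
P(X=j) = C(n,j)·p₀^j·(1−p₀)^(n−j); p = Σ P(X=j) over j with P(X=j) ≤ P(X=30)
p-value (two-sided) = 0.00222
At α=0.01: p < α → reject H₀

reject H₀: yes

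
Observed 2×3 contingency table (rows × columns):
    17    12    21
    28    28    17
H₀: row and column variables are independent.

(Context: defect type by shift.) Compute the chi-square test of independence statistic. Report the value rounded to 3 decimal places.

Row totals [50, 73], col totals [45, 40, 38], n=123
χ² = (17−18.29)²/18.29 + (12−16.26)²/16.26 + (21−15.45)²/15.45 + (28−26.71)²/26.71 + (28−23.74)²/23.74 + (17−22.55)²/22.55 = 5.3979
df = 2

test statistic = 5.398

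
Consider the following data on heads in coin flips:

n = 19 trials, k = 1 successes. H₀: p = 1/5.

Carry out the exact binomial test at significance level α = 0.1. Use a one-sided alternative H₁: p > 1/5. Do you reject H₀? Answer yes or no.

Exact binomial: n=19, k=1, p₀=1/5=0.2000
P(X≥1) from Σ C(n,i)·p₀^i·(1−p₀)^(n−i)
p-value (one-sided, H₁ greater) = 0.98559
At α=0.1: p ≥ α → fail to reject H₀

reject H₀: no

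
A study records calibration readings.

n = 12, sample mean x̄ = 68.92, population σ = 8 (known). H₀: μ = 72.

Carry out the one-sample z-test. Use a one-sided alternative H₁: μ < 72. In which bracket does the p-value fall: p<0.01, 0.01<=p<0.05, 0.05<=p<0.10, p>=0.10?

SE = σ/√n = 8/√12 = 2.3094
z = (x̄−μ₀)/SE = (68.92−72)/2.3094 = -1.3337
p-value (one-sided, H₁ less) = 0.09115
→ bracket: 0.05<=p<0.10

p-value bracket: 0.05<=p<0.10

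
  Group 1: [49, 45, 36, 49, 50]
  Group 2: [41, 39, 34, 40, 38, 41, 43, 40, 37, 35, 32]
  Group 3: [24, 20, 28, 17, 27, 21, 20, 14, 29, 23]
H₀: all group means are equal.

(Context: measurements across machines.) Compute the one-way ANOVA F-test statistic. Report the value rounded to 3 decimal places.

Group means [45.80, 38.18, 22.30], grand mean 33.538
SSB = Σnᵢ(x̄ᵢ−x̄)² = 2251.925; SSW = ΣΣ(x−x̄ᵢ)² = 460.536
MSB = 2251.925/2 = 1125.9626; MSW = 460.536/23 = 20.0233
F = MSB/MSW = 56.2326
df = (2, 23)

test statistic = 56.233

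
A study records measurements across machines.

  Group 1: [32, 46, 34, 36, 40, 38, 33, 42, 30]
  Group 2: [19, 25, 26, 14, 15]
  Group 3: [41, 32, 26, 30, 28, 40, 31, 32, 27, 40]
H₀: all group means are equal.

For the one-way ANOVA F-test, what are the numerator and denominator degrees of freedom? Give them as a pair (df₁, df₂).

k = 3 groups, N = 24 total
df = (k−1, N−k) = (3−1, 24−3) = (2, 21)

degrees of freedom = [2, 21]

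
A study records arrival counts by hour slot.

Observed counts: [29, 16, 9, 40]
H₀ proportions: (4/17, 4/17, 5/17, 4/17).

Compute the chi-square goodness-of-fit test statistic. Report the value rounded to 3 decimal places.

n = 94; E_i = n·p_i = [22.12, 22.12, 27.65, 22.12]
χ² = (29−22.12)²/22.12 + (16−22.12)²/22.12 + (9−27.65)²/27.65 + (40−22.12)²/22.12 = 30.8686
df = 3

test statistic = 30.869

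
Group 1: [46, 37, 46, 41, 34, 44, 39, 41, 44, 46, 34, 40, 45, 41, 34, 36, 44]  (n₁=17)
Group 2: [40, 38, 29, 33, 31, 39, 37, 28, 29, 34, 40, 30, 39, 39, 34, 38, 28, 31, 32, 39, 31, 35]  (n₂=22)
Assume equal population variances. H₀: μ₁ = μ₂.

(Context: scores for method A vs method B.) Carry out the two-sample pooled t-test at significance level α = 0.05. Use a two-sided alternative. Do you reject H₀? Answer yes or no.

x̄₁=40.706, s₁=4.398, n₁=17
x̄₂=34.273, s₂=4.267, n₂=22
s_p² = [16·4.398² + 21·4.267²]/37 = 18.6998
SE = √(s_p²·(1/17+1/22)) = 1.3964
t = (40.706−34.273)/1.3964 = 4.6069
df = 37
p-value (two-sided) = 0.00005
At α=0.05: p < α → reject H₀

reject H₀: yes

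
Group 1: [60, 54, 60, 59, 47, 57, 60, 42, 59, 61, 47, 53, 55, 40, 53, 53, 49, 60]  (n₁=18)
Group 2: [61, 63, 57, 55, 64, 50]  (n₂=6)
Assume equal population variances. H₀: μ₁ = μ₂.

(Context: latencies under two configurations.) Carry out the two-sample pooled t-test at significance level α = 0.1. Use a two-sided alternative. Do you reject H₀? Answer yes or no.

x̄₁=53.833, s₁=6.501, n₁=18
x̄₂=58.333, s₂=5.354, n₂=6
s_p² = [17·6.501² + 5·5.354²]/22 = 39.1742
SE = √(s_p²·(1/18+1/6)) = 2.9505
t = (53.833−58.333)/2.9505 = -1.5252
df = 22
p-value (two-sided) = 0.14146
At α=0.1: p ≥ α → fail to reject H₀

reject H₀: no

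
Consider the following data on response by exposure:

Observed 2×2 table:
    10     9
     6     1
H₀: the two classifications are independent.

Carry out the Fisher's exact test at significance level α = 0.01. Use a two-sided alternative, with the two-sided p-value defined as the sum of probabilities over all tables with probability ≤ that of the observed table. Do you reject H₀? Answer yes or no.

Margins: r₁=19, r₂=7, c₁=16, c₂=10, n=26
p_obs = C(19,10)·C(7,6)/C(26,16); sum pmf over tables with pmf ≤ p_obs
p-value (two-sided) = 0.19039
At α=0.01: p ≥ α → fail to reject H₀

reject H₀: no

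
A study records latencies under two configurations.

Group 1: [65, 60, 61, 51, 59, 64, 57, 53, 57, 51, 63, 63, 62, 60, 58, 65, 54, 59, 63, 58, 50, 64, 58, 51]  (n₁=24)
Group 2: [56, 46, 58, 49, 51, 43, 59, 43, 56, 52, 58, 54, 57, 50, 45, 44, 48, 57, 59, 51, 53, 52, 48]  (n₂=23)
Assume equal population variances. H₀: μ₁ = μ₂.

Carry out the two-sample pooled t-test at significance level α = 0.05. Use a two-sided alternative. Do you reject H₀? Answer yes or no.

reject H₀: yes

x̄₁=58.583, s₁=4.781, n₁=24
x̄₂=51.696, s₂=5.278, n₂=23
s_p² = [23·4.781² + 22·5.278²]/45 = 25.3045
SE = √(s_p²·(1/24+1/23)) = 1.4678
t = (58.583−51.696)/1.4678 = 4.6924
df = 45
p-value (two-sided) = 0.00003
At α=0.05: p < α → reject H₀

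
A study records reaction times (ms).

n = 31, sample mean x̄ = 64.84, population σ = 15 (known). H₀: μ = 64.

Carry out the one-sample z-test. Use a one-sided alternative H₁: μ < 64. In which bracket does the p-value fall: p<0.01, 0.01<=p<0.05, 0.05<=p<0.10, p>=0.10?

p-value bracket: p>=0.10

SE = σ/√n = 15/√31 = 2.6941
z = (x̄−μ₀)/SE = (64.84−64)/2.6941 = 0.3118
p-value (one-sided, H₁ less) = 0.62240
→ bracket: p>=0.10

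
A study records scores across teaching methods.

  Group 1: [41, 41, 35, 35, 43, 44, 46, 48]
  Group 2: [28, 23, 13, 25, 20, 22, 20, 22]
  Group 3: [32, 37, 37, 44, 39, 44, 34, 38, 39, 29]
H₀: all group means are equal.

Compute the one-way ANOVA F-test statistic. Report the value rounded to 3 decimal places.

Group means [41.62, 21.62, 37.30], grand mean 33.808
SSB = Σnᵢ(x̄ᵢ−x̄)² = 1798.188; SSW = ΣΣ(x−x̄ᵢ)² = 493.850
MSB = 1798.188/2 = 899.0942; MSW = 493.850/23 = 21.4717
F = MSB/MSW = 41.8734
df = (2, 23)

test statistic = 41.873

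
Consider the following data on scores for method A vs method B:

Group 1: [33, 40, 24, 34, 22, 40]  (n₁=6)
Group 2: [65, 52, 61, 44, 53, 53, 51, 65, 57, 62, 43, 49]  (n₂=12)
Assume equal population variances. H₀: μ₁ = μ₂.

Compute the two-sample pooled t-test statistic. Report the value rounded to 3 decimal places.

test statistic = -5.920

x̄₁=32.167, s₁=7.705, n₁=6
x̄₂=54.583, s₂=7.513, n₂=12
s_p² = [5·7.705² + 11·7.513²]/16 = 57.3594
SE = √(s_p²·(1/6+1/12)) = 3.7868
t = (32.167−54.583)/3.7868 = -5.9197
df = 16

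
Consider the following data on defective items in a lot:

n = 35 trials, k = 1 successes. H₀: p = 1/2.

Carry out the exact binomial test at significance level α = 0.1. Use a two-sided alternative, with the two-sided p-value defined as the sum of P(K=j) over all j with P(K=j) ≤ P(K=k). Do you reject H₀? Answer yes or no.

reject H₀: yes

Exact binomial: n=35, k=1, p₀=1/2=0.5000
P(X=j) = C(n,j)·p₀^j·(1−p₀)^(n−j); p = Σ P(X=j) over j with P(X=j) ≤ P(X=1)
p-value (two-sided) = 0.00000
At α=0.1: p < α → reject H₀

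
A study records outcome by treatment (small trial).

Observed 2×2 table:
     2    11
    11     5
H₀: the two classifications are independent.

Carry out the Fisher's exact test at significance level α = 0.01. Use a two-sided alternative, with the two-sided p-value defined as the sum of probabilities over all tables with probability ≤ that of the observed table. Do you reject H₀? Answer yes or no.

Margins: r₁=13, r₂=16, c₁=13, c₂=16, n=29
p_obs = C(13,2)·C(16,11)/C(29,13); sum pmf over tables with pmf ≤ p_obs
p-value (two-sided) = 0.00788
At α=0.01: p < α → reject H₀

reject H₀: yes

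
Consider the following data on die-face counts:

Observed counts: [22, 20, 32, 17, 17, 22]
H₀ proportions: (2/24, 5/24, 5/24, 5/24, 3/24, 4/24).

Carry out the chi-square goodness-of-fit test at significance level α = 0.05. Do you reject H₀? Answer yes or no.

reject H₀: yes

n = 130; E_i = n·p_i = [10.83, 27.08, 27.08, 27.08, 16.25, 21.67]
χ² = (22−10.83)²/10.83 + (20−27.08)²/27.08 + (32−27.08)²/27.08 + (17−27.08)²/27.08 + (17−16.25)²/16.25 + (22−21.67)²/21.67 = 18.0492
df = 5
p-value (upper-tail) = 0.00289
At α=0.05: p < α → reject H₀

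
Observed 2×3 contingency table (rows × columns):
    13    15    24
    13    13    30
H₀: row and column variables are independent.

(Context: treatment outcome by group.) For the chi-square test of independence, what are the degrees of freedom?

degrees of freedom = 2

df = (r−1)(c−1) = (2−1)·(3−1) = 2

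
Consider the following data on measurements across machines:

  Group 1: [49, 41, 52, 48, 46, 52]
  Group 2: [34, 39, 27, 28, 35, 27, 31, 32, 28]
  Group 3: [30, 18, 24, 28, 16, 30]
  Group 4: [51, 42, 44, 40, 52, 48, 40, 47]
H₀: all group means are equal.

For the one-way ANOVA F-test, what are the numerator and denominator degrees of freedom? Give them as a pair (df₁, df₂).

k = 4 groups, N = 29 total
df = (k−1, N−k) = (4−1, 29−4) = (3, 25)

degrees of freedom = [3, 25]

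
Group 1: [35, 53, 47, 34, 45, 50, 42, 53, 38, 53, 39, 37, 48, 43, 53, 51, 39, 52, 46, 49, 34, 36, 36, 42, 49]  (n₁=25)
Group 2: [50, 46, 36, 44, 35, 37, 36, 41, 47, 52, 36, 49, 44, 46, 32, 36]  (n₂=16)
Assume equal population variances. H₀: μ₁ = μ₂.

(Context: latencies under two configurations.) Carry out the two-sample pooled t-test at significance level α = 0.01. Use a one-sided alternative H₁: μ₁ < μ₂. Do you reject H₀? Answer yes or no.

x̄₁=44.160, s₁=6.787, n₁=25
x̄₂=41.688, s₂=6.300, n₂=16
s_p² = [24·6.787² + 15·6.300²]/39 = 43.6102
SE = √(s_p²·(1/25+1/16)) = 2.1142
t = (44.160−41.688)/2.1142 = 1.1694
df = 39
p-value (one-sided, H₁ less) = 0.87534
At α=0.01: p ≥ α → fail to reject H₀

reject H₀: no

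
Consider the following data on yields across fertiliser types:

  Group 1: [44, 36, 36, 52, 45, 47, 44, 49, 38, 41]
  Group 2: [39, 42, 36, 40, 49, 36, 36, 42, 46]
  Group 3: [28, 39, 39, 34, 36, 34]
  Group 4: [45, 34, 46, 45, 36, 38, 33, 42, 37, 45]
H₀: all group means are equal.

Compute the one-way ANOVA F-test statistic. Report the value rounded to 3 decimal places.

Group means [43.20, 40.67, 35.00, 40.10], grand mean 40.257
SSB = Σnᵢ(x̄ᵢ−x̄)² = 254.186; SSW = ΣΣ(x−x̄ᵢ)² = 748.500
MSB = 254.186/3 = 84.7286; MSW = 748.500/31 = 24.1452
F = MSB/MSW = 3.5091
df = (3, 31)

test statistic = 3.509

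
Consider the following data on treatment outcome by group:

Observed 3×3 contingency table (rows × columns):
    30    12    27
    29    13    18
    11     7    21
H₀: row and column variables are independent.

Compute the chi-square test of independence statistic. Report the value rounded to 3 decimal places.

test statistic = 6.153

Row totals [69, 60, 39], col totals [70, 32, 66], n=168
χ² = (30−28.75)²/28.75 + (12−13.14)²/13.14 + (27−27.11)²/27.11 + (29−25.00)²/25.00 + (13−11.43)²/11.43 + (18−23.57)²/23.57 + (11−16.25)²/16.25 + (7−7.43)²/7.43 + (21−15.32)²/15.32 = 6.1526
df = 4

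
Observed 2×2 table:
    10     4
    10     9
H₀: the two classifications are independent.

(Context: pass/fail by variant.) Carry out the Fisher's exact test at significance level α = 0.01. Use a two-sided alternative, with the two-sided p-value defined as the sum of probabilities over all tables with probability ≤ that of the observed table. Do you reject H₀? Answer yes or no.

reject H₀: no

Margins: r₁=14, r₂=19, c₁=20, c₂=13, n=33
p_obs = C(14,10)·C(19,10)/C(33,20); sum pmf over tables with pmf ≤ p_obs
p-value (two-sided) = 0.30954
At α=0.01: p ≥ α → fail to reject H₀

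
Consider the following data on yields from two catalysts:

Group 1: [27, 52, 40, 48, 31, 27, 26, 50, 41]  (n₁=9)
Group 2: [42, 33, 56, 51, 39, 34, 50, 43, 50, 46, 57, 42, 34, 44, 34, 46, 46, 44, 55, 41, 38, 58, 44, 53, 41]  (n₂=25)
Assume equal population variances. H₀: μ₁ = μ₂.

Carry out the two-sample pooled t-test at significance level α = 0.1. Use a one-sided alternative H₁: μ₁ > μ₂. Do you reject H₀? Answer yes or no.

x̄₁=38.000, s₁=10.536, n₁=9
x̄₂=44.840, s₂=7.459, n₂=25
s_p² = [8·10.536² + 24·7.459²]/32 = 69.4800
SE = √(s_p²·(1/9+1/25)) = 3.2402
t = (38.000−44.840)/3.2402 = -2.1110
df = 32
p-value (one-sided, H₁ greater) = 0.97866
At α=0.1: p ≥ α → fail to reject H₀

reject H₀: no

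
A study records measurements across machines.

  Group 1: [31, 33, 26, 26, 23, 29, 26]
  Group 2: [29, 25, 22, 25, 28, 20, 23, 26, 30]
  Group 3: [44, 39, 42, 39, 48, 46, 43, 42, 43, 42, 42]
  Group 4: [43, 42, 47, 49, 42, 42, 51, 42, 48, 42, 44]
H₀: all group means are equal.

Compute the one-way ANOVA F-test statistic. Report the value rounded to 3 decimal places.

test statistic = 93.407

Group means [27.71, 25.33, 42.73, 44.73], grand mean 36.421
SSB = Σnᵢ(x̄ᵢ−x̄)² = 2833.471; SSW = ΣΣ(x−x̄ᵢ)² = 343.792
MSB = 2833.471/3 = 944.4903; MSW = 343.792/34 = 10.1115
F = MSB/MSW = 93.4072
df = (3, 34)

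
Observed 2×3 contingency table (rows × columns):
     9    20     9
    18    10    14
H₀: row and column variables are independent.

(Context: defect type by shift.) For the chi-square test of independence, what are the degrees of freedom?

degrees of freedom = 2

df = (r−1)(c−1) = (2−1)·(3−1) = 2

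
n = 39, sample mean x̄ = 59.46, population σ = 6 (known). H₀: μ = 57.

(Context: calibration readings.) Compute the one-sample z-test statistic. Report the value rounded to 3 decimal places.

SE = σ/√n = 6/√39 = 0.9608
z = (x̄−μ₀)/SE = (59.46−57)/0.9608 = 2.5604

test statistic = 2.560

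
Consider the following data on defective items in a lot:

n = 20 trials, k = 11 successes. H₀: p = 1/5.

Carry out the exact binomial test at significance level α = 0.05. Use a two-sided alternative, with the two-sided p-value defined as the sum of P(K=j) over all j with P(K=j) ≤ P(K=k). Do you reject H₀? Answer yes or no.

Exact binomial: n=20, k=11, p₀=1/5=0.2000
P(X=j) = C(n,j)·p₀^j·(1−p₀)^(n−j); p = Σ P(X=j) over j with P(X=j) ≤ P(X=11)
p-value (two-sided) = 0.00056
At α=0.05: p < α → reject H₀

reject H₀: yes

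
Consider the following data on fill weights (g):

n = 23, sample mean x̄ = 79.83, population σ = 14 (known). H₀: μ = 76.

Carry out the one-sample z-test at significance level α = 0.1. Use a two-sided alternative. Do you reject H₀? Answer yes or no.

reject H₀: no

SE = σ/√n = 14/√23 = 2.9192
z = (x̄−μ₀)/SE = (79.83−76)/2.9192 = 1.3120
p-value (two-sided) = 0.18952
At α=0.1: p ≥ α → fail to reject H₀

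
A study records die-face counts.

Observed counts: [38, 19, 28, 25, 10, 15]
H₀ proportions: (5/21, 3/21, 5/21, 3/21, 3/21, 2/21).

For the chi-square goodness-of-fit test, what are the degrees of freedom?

degrees of freedom = 5

df = k − 1 = 6 − 1 = 5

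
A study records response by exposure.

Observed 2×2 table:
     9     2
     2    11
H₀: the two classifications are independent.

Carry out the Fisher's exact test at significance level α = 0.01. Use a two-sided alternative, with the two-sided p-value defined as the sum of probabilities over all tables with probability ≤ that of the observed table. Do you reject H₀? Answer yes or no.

Margins: r₁=11, r₂=13, c₁=11, c₂=13, n=24
p_obs = C(11,9)·C(13,2)/C(24,11); sum pmf over tables with pmf ≤ p_obs
p-value (two-sided) = 0.00307
At α=0.01: p < α → reject H₀

reject H₀: yes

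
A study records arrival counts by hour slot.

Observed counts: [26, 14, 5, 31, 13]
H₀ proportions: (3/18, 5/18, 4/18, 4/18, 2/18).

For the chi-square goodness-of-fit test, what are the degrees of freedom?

degrees of freedom = 4

df = k − 1 = 5 − 1 = 4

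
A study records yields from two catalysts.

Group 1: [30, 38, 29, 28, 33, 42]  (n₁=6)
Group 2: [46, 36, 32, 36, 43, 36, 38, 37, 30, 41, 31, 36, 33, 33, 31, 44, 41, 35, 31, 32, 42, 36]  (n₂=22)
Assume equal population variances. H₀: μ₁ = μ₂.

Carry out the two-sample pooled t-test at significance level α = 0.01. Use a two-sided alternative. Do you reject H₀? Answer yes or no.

reject H₀: no

x̄₁=33.333, s₁=5.574, n₁=6
x̄₂=36.364, s₂=4.696, n₂=22
s_p² = [5·5.574² + 21·4.696²]/26 = 23.7855
SE = √(s_p²·(1/6+1/22)) = 2.2462
t = (33.333−36.364)/2.2462 = -1.3491
df = 26
p-value (two-sided) = 0.18894
At α=0.01: p ≥ α → fail to reject H₀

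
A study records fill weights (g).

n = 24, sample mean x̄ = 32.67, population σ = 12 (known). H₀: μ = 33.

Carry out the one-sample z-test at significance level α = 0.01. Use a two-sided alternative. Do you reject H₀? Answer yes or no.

reject H₀: no

SE = σ/√n = 12/√24 = 2.4495
z = (x̄−μ₀)/SE = (32.67−33)/2.4495 = -0.1347
p-value (two-sided) = 0.89283
At α=0.01: p ≥ α → fail to reject H₀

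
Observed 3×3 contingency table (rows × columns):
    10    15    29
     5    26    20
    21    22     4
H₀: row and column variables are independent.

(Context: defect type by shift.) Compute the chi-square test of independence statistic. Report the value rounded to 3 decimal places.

Row totals [54, 51, 47], col totals [36, 63, 53], n=152
χ² = (10−12.79)²/12.79 + (15−22.38)²/22.38 + (29−18.83)²/18.83 + (5−12.08)²/12.08 + (26−21.14)²/21.14 + (20−17.78)²/17.78 + (21−11.13)²/11.13 + (22−19.48)²/19.48 + (4−16.39)²/16.39 = 32.5194
df = 4

test statistic = 32.519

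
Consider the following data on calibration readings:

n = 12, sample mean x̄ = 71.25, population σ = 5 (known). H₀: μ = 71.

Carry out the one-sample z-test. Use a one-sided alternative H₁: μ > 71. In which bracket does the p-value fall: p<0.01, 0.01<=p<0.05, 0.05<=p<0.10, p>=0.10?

SE = σ/√n = 5/√12 = 1.4434
z = (x̄−μ₀)/SE = (71.25−71)/1.4434 = 0.1732
p-value (one-sided, H₁ greater) = 0.43125
→ bracket: p>=0.10

p-value bracket: p>=0.10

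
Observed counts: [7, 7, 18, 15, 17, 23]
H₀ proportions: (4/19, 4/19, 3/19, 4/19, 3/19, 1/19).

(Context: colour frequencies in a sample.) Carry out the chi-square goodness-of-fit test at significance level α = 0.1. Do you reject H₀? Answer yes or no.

n = 87; E_i = n·p_i = [18.32, 18.32, 13.74, 18.32, 13.74, 4.58]
χ² = (7−18.32)²/18.32 + (7−18.32)²/18.32 + (18−13.74)²/13.74 + (15−18.32)²/18.32 + (17−13.74)²/13.74 + (23−4.58)²/4.58 = 90.7883
df = 5
p-value (upper-tail) = 0.00000
At α=0.1: p < α → reject H₀

reject H₀: yes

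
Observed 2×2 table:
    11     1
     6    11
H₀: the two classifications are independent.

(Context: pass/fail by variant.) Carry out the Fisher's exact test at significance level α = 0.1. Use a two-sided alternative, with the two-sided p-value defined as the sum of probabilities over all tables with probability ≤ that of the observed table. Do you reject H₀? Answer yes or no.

reject H₀: yes

Margins: r₁=12, r₂=17, c₁=17, c₂=12, n=29
p_obs = C(12,11)·C(17,6)/C(29,17); sum pmf over tables with pmf ≤ p_obs
p-value (two-sided) = 0.00316
At α=0.1: p < α → reject H₀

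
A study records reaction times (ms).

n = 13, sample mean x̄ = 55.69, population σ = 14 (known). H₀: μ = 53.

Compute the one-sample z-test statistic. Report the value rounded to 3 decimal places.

SE = σ/√n = 14/√13 = 3.8829
z = (x̄−μ₀)/SE = (55.69−53)/3.8829 = 0.6928

test statistic = 0.693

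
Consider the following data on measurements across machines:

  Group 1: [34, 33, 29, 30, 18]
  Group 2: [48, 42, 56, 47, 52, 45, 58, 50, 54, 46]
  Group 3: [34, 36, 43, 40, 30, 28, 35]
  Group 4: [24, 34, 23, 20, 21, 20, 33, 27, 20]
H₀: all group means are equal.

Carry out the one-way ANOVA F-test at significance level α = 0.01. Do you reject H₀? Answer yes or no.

reject H₀: yes

Group means [28.80, 49.80, 35.14, 24.67], grand mean 35.806
SSB = Σnᵢ(x̄ᵢ−x̄)² = 3323.582; SSW = ΣΣ(x−x̄ᵢ)² = 809.257
MSB = 3323.582/3 = 1107.8605; MSW = 809.257/27 = 29.9725
F = MSB/MSW = 36.9626
df = (3, 27)
p-value (upper-tail) = 0.00000
At α=0.01: p < α → reject H₀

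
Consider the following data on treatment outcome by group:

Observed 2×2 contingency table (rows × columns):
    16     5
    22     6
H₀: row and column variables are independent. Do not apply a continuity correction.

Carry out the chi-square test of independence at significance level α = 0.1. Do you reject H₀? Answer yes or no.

reject H₀: no

Row totals [21, 28], col totals [38, 11], n=49
χ² = (16−16.29)²/16.29 + (5−4.71)²/4.71 + (22−21.71)²/21.71 + (6−6.29)²/6.29 = 0.0391
df = 1
p-value (upper-tail) = 0.84330
At α=0.1: p ≥ α → fail to reject H₀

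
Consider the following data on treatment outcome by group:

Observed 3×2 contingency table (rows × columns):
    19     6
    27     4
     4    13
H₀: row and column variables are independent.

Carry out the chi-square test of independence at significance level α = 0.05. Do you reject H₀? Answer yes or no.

Row totals [25, 31, 17], col totals [50, 23], n=73
χ² = (19−17.12)²/17.12 + (6−7.88)²/7.88 + (27−21.23)²/21.23 + (4−9.77)²/9.77 + (4−11.64)²/11.64 + (13−5.36)²/5.36 = 21.5511
df = 2
p-value (upper-tail) = 0.00002
At α=0.05: p < α → reject H₀

reject H₀: yes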